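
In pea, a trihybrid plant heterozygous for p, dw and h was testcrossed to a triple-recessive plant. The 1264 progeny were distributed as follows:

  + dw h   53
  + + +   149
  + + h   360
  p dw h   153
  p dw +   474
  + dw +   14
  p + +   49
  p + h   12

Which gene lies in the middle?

The two most frequent reciprocal classes, p dw + and + + h, are the parental types, so the F1 was p dw + / + + h.
The two rarest classes, + dw + and p + h, are the double crossovers. Comparing them with the parentals, only the p allele has switched, so p is the middle locus and the order is h – p – dw.

p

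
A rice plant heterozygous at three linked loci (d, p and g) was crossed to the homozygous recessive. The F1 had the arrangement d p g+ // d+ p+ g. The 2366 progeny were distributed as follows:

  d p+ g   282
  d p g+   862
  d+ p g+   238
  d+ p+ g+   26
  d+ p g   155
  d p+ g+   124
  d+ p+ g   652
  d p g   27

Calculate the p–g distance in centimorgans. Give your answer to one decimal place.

14.0 centimorgans

The two rarest classes, d p g and d+ p+ g+, are the double crossovers. Comparing them with the parentals, only the g allele has switched, so g is the middle locus and the order is d – g – p.
Crossovers in the g–p interval produce the single-crossover classes d p+ g+ and d+ p g (124 + 155 = 279) plus the double crossovers (53).
RF(g–p) = (279 + 53) / 2366 = 332/2366 = 0.1403 → 14.0 centimorgans.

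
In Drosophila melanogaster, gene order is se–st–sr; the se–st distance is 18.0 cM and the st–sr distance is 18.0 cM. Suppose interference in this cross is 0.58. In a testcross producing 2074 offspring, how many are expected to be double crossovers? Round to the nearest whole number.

28

Map distances give recombination frequencies of 0.180 and 0.180 for the two intervals.
With interference 0.58 (so coincidence = 0.42), expected double-crossover frequency = 0.180 × 0.180 × 0.42 = 0.01361.
Expected number = 0.01361 × 2074 = 28.22 ≈ 28.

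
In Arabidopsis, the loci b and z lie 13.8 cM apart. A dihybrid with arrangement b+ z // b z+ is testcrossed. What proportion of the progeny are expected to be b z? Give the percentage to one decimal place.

6.9%

A map distance of 13.8 cM corresponds to a recombination frequency of 0.138.
The F1 is b+ z / b z+, so b z is a recombinant gamete class with expected frequency r/2 = 0.138/2 = 0.0690.
That is 0.0690 = 6.9% of the progeny.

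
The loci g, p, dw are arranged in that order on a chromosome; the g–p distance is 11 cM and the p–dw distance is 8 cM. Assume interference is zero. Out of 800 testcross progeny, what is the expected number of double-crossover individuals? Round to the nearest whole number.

7

Map distances give recombination frequencies of 0.110 and 0.080 for the two intervals.
With no interference, expected double-crossover frequency = 0.110 × 0.080 = 0.00880.
Expected number = 0.00880 × 800 = 7.04 ≈ 7.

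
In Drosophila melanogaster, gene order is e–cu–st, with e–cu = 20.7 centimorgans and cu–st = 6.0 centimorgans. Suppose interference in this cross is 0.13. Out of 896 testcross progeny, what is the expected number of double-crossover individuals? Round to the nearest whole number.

10

Map distances give recombination frequencies of 0.207 and 0.060 for the two intervals.
With interference 0.13 (so coincidence = 0.87), expected double-crossover frequency = 0.207 × 0.060 × 0.87 = 0.01081.
Expected number = 0.01081 × 896 = 9.68 ≈ 10.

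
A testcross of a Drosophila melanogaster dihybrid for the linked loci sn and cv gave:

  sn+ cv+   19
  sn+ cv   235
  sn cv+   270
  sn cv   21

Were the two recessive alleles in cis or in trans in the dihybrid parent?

trans

The two most frequent classes are sn+ cv (235) and sn cv+ (270); these are the parental (non-recombinant) types.
So the F1 carried sn+ cv on one chromosome and sn cv+ on the other — the recessive alleles are on opposite chromosomes (trans / repulsion).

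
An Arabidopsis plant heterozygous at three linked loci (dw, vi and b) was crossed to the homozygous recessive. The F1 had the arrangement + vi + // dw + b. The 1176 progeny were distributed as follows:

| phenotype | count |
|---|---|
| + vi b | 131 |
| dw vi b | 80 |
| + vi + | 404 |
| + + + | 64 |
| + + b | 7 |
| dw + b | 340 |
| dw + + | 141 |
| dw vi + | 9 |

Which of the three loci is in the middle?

dw

The two rarest classes, dw vi + and + + b, are the double crossovers. Comparing them with the parentals, only the dw allele has switched, so dw is the middle locus and the order is b – dw – vi.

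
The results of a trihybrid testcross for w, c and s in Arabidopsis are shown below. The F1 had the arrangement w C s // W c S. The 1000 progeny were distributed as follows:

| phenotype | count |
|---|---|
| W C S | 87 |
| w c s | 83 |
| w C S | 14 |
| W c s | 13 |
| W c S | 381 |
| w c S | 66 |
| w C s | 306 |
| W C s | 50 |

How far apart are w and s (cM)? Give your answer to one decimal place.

The two rarest classes, w C S and W c s, are the double crossovers. Comparing them with the parentals, only the s allele has switched, so s is the middle locus and the order is w – s – c.
Crossovers in the w–s interval produce the single-crossover classes W C s and w c S (50 + 66 = 116) plus the double crossovers (27).
RF(w–s) = (116 + 27) / 1000 = 143/1000 = 0.1430 → 14.3 cM.

14.3 cM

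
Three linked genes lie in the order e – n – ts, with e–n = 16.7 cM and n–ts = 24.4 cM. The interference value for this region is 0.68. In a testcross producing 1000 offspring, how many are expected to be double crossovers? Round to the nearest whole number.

13

Map distances give recombination frequencies of 0.167 and 0.244 for the two intervals.
With interference 0.68 (so coincidence = 0.32), expected double-crossover frequency = 0.167 × 0.244 × 0.32 = 0.01304.
Expected number = 0.01304 × 1000 = 13.04 ≈ 13.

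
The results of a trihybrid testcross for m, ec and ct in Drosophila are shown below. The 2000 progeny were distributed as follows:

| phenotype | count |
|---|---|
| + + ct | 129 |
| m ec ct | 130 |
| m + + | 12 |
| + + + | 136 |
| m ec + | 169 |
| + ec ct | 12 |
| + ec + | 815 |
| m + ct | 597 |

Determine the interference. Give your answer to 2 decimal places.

0.49

The two most frequent reciprocal classes, m + ct and + ec +, are the parental types, so the F1 was m + ct / + ec +.
The two rarest classes, m + + and + ec ct, are the double crossovers. Comparing them with the parentals, only the ct allele has switched, so ct is the middle locus and the order is m – ct – ec.
m–ct: (298 + 24)/2000 = 0.1610; ct–ec: (266 + 24)/2000 = 0.1450.
Expected DCO frequency = 0.1610 × 0.1450 ≈ 0.02334; observed = 24/2000 ≈ 0.01200.
Coefficient of coincidence = 0.01200/0.02334 ≈ 0.51; interference = 1 − 0.51 = 0.49.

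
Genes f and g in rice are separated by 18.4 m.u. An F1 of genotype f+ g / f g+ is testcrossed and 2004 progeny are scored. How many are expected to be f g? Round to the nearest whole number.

184

A map distance of 18.4 m.u. corresponds to a recombination frequency of 0.184.
The F1 is f+ g / f g+, so f g is a recombinant gamete class with expected frequency r/2 = 0.184/2 = 0.0920.
Expected number = 0.0920 × 2004 = 184.37 ≈ 184.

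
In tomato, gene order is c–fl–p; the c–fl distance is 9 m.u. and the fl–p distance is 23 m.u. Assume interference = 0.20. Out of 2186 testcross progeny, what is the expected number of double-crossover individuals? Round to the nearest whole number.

Map distances give recombination frequencies of 0.090 and 0.230 for the two intervals.
With interference 0.20 (so coincidence = 0.80), expected double-crossover frequency = 0.090 × 0.230 × 0.80 = 0.01656.
Expected number = 0.01656 × 2186 = 36.20 ≈ 36.

36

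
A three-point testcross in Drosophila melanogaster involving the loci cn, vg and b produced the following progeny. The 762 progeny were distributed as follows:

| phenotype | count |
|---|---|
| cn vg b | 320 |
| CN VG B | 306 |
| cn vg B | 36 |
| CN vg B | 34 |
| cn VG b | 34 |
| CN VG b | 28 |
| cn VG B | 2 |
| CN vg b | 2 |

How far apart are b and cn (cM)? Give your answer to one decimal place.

8.9 cM

The two most frequent reciprocal classes, CN VG B and cn vg b, are the parental types, so the F1 was CN VG B / cn vg b.
The two rarest classes, cn VG B and CN vg b, are the double crossovers. Comparing them with the parentals, only the cn allele has switched, so cn is the middle locus and the order is b – cn – vg.
Crossovers in the b–cn interval produce the single-crossover classes CN VG b and cn vg B (28 + 36 = 64) plus the double crossovers (4).
RF(b–cn) = (64 + 4) / 762 = 68/762 = 0.0892 → 8.9 cM.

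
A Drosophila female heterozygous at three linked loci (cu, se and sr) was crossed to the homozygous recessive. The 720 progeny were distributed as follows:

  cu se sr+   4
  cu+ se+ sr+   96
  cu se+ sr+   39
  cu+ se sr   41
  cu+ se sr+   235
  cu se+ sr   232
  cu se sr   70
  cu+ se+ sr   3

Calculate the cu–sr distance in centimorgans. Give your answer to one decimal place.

12.1 centimorgans

The two most frequent reciprocal classes, cu+ se sr+ and cu se+ sr, are the parental types, so the F1 was cu+ se sr+ / cu se+ sr.
The two rarest classes, cu se sr+ and cu+ se+ sr, are the double crossovers. Comparing them with the parentals, only the cu allele has switched, so cu is the middle locus and the order is sr – cu – se.
Crossovers in the sr–cu interval produce the single-crossover classes cu+ se sr and cu se+ sr+ (41 + 39 = 80) plus the double crossovers (7).
RF(sr–cu) = (80 + 7) / 720 = 87/720 = 0.1208 → 12.1 centimorgans.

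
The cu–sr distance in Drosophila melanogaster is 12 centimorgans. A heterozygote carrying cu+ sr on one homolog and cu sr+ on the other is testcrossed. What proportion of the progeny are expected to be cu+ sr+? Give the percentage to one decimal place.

6.0%

A map distance of 12 centimorgans corresponds to a recombination frequency of 0.120.
The F1 is cu+ sr / cu sr+, so cu+ sr+ is a recombinant gamete class with expected frequency r/2 = 0.120/2 = 0.0600.
That is 0.0600 = 6.0% of the progeny.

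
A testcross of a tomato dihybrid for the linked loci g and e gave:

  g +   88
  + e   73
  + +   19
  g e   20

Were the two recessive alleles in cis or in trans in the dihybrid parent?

trans

The two most frequent classes are + e (73) and g + (88); these are the parental (non-recombinant) types.
So the F1 carried + e on one chromosome and g + on the other — the recessive alleles are on opposite chromosomes (trans / repulsion).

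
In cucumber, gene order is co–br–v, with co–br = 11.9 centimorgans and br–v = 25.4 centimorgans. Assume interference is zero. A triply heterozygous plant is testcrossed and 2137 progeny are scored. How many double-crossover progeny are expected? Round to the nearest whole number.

65

Map distances give recombination frequencies of 0.119 and 0.254 for the two intervals.
With no interference, expected double-crossover frequency = 0.119 × 0.254 = 0.03023.
Expected number = 0.03023 × 2137 = 64.59 ≈ 65.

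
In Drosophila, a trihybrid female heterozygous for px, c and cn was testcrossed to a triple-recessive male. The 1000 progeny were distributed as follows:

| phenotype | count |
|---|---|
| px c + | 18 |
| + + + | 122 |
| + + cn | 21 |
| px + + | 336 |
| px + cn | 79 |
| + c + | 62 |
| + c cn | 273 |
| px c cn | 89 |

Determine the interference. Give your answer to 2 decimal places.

The two most frequent reciprocal classes, px + + and + c cn, are the parental types, so the F1 was px + + / + c cn.
The two rarest classes, px c + and + + cn, are the double crossovers. Comparing them with the parentals, only the c allele has switched, so c is the middle locus and the order is cn – c – px.
cn–c: (141 + 39)/1000 = 0.1800; c–px: (211 + 39)/1000 = 0.2500.
Expected DCO frequency = 0.1800 × 0.2500 ≈ 0.04500; observed = 39/1000 ≈ 0.03900.
Coefficient of coincidence = 0.03900/0.04500 ≈ 0.87; interference = 1 − 0.87 = 0.13.

0.13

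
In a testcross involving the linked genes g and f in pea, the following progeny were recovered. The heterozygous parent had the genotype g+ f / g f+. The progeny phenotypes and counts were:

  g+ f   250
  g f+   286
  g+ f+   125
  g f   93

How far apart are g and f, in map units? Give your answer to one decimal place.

28.9 map units

The recombinant classes are g+ f+ and g f: 125 + 93 = 218.
Recombination frequency = 218/754 = 0.2891 ≈ 28.9%, i.e. 28.9 map units.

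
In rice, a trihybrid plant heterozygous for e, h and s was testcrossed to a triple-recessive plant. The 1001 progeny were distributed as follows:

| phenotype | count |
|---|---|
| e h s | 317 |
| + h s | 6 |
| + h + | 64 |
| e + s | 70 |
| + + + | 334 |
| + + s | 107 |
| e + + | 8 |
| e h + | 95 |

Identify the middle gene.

e

The two most frequent reciprocal classes, e h s and + + +, are the parental types, so the F1 was e h s / + + +.
The two rarest classes, + h s and e + +, are the double crossovers. Comparing them with the parentals, only the e allele has switched, so e is the middle locus and the order is s – e – h.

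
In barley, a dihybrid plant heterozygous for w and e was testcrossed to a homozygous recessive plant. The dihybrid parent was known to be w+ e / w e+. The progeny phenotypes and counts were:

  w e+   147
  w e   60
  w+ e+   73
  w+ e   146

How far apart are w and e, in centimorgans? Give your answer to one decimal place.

31.2 centimorgans

The recombinant classes are w+ e+ and w e: 73 + 60 = 133.
Recombination frequency = 133/426 = 0.3122 ≈ 31.2%, i.e. 31.2 centimorgans.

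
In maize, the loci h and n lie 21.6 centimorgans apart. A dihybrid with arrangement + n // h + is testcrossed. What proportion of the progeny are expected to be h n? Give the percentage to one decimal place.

10.8%

A map distance of 21.6 centimorgans corresponds to a recombination frequency of 0.216.
The F1 is + n / h +, so h n is a recombinant gamete class with expected frequency r/2 = 0.216/2 = 0.1080.
That is 0.1080 = 10.8% of the progeny.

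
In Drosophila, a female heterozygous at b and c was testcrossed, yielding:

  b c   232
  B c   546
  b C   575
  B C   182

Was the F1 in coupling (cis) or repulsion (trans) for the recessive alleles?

trans

The two most frequent classes are B c (546) and b C (575); these are the parental (non-recombinant) types.
So the F1 carried B c on one chromosome and b C on the other — the recessive alleles are on opposite chromosomes (trans / repulsion).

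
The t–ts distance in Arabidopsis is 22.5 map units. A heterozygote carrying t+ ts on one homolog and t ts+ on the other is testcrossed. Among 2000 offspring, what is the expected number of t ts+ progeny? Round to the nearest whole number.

775

A map distance of 22.5 map units corresponds to a recombination frequency of 0.225.
The F1 is t+ ts / t ts+, so t ts+ is a parental gamete class with expected frequency (1 − r)/2 = 0.775/2 = 0.3875.
Expected number = 0.3875 × 2000 = 775.00 ≈ 775.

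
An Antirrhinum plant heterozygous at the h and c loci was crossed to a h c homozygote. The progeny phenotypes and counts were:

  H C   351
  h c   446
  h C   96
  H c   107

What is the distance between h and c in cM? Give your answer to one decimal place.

The two most frequent classes, H C (351) and h c (446), are the parental types, so the F1 was H C / h c.
The recombinant classes are H c and h C: 107 + 96 = 203.
Recombination frequency = 203/1000 = 0.2030 ≈ 20.3%, i.e. 20.3 cM.

20.3 cM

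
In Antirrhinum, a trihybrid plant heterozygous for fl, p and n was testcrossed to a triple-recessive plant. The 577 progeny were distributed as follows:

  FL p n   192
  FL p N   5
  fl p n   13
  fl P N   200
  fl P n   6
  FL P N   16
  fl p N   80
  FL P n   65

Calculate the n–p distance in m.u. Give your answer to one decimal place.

27.0 m.u.

The two most frequent reciprocal classes, fl P N and FL p n, are the parental types, so the F1 was fl P N / FL p n.
The two rarest classes, fl P n and FL p N, are the double crossovers. Comparing them with the parentals, only the n allele has switched, so n is the middle locus and the order is fl – n – p.
Crossovers in the n–p interval produce the single-crossover classes fl p N and FL P n (80 + 65 = 145) plus the double crossovers (11).
RF(n–p) = (145 + 11) / 577 = 156/577 = 0.2704 → 27.0 m.u.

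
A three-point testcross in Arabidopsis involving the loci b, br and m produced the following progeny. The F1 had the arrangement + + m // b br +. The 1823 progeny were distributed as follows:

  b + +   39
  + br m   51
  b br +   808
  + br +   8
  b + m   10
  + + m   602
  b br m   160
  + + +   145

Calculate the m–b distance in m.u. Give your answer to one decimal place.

The two rarest classes, b + m and + br +, are the double crossovers. Comparing them with the parentals, only the b allele has switched, so b is the middle locus and the order is br – b – m.
Crossovers in the b–m interval produce the single-crossover classes + + + and b br m (145 + 160 = 305) plus the double crossovers (18).
RF(b–m) = (305 + 18) / 1823 = 323/1823 = 0.1772 → 17.7 m.u.

17.7 m.u.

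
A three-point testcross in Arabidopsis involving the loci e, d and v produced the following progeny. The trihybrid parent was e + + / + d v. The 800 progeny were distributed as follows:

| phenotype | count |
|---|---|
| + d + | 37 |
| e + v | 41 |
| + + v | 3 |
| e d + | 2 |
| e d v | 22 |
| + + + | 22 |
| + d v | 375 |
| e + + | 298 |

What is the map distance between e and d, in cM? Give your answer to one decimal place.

The two rarest classes, e d + and + + v, are the double crossovers. Comparing them with the parentals, only the d allele has switched, so d is the middle locus and the order is e – d – v.
Crossovers in the e–d interval produce the single-crossover classes + + + and e d v (22 + 22 = 44) plus the double crossovers (5).
RF(e–d) = (44 + 5) / 800 = 49/800 = 0.0612 → 6.1 cM.

6.1 cM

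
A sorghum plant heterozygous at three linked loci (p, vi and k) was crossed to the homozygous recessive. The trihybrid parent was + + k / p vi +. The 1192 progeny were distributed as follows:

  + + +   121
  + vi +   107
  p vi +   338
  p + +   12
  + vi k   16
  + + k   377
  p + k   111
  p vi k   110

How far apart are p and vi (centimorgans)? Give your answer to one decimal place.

20.6 centimorgans

The two rarest classes, + vi k and p + +, are the double crossovers. Comparing them with the parentals, only the vi allele has switched, so vi is the middle locus and the order is p – vi – k.
Crossovers in the p–vi interval produce the single-crossover classes p + k and + vi + (111 + 107 = 218) plus the double crossovers (28).
RF(p–vi) = (218 + 28) / 1192 = 246/1192 = 0.2064 → 20.6 centimorgans.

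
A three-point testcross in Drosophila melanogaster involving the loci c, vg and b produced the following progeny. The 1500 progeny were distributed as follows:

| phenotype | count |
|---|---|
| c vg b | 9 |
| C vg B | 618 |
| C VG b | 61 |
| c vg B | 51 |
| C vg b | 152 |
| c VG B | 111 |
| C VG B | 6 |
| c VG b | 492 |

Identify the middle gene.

The two most frequent reciprocal classes, c VG b and C vg B, are the parental types, so the F1 was c VG b / C vg B.
The two rarest classes, c vg b and C VG B, are the double crossovers. Comparing them with the parentals, only the vg allele has switched, so vg is the middle locus and the order is b – vg – c.

vg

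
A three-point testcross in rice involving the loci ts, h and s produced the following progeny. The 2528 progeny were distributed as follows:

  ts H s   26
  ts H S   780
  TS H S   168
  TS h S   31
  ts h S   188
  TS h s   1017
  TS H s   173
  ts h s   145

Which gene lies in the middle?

The two most frequent reciprocal classes, ts H S and TS h s, are the parental types, so the F1 was ts H S / TS h s.
The two rarest classes, ts H s and TS h S, are the double crossovers. Comparing them with the parentals, only the s allele has switched, so s is the middle locus and the order is ts – s – h.

s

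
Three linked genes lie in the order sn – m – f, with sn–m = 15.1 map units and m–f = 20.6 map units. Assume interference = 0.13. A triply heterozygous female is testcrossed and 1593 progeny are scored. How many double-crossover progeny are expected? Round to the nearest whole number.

43

Map distances give recombination frequencies of 0.151 and 0.206 for the two intervals.
With interference 0.13 (so coincidence = 0.87), expected double-crossover frequency = 0.151 × 0.206 × 0.87 = 0.02706.
Expected number = 0.02706 × 1593 = 43.11 ≈ 43.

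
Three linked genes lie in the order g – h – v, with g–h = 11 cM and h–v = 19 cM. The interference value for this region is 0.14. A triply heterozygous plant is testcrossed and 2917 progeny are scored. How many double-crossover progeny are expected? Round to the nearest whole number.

Map distances give recombination frequencies of 0.110 and 0.190 for the two intervals.
With interference 0.14 (so coincidence = 0.86), expected double-crossover frequency = 0.110 × 0.190 × 0.86 = 0.01797.
Expected number = 0.01797 × 2917 = 52.43 ≈ 52.

52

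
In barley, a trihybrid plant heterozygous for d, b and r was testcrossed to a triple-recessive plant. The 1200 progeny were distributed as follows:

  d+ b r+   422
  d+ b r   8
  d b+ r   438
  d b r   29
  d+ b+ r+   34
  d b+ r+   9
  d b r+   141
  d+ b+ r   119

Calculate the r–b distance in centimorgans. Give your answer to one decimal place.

The two most frequent reciprocal classes, d+ b r+ and d b+ r, are the parental types, so the F1 was d+ b r+ / d b+ r.
The two rarest classes, d+ b r and d b+ r+, are the double crossovers. Comparing them with the parentals, only the r allele has switched, so r is the middle locus and the order is b – r – d.
Crossovers in the b–r interval produce the single-crossover classes d+ b+ r+ and d b r (34 + 29 = 63) plus the double crossovers (17).
RF(b–r) = (63 + 17) / 1200 = 80/1200 = 0.0667 → 6.7 centimorgans.

6.7 centimorgans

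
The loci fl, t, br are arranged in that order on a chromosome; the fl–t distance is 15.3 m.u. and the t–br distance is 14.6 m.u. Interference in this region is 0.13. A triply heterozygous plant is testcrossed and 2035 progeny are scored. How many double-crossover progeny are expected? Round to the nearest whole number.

Map distances give recombination frequencies of 0.153 and 0.146 for the two intervals.
With interference 0.13 (so coincidence = 0.87), expected double-crossover frequency = 0.153 × 0.146 × 0.87 = 0.01943.
Expected number = 0.01943 × 2035 = 39.55 ≈ 40.

40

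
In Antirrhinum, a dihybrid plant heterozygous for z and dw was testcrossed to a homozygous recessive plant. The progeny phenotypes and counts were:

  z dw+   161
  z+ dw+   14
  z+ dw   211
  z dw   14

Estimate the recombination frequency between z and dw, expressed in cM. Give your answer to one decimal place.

7.0 cM

The two most frequent classes, z+ dw (211) and z dw+ (161), are the parental types, so the F1 was z+ dw / z dw+.
The recombinant classes are z+ dw+ and z dw: 14 + 14 = 28.
Recombination frequency = 28/400 = 0.0700 ≈ 7.0%, i.e. 7.0 cM.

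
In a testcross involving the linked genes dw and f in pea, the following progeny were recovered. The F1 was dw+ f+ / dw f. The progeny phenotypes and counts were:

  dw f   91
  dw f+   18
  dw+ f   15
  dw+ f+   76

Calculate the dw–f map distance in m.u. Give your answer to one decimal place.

The recombinant classes are dw+ f and dw f+: 15 + 18 = 33.
Recombination frequency = 33/200 = 0.1650 ≈ 16.5%, i.e. 16.5 m.u.

16.5 m.u.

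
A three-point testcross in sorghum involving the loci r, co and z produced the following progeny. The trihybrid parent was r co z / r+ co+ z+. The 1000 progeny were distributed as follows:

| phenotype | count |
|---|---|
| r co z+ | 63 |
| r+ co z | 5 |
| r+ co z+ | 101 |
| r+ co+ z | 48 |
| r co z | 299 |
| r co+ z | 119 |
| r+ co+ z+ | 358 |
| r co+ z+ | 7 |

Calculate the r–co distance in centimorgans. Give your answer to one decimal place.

23.2 centimorgans

The two rarest classes, r+ co z and r co+ z+, are the double crossovers. Comparing them with the parentals, only the r allele has switched, so r is the middle locus and the order is co – r – z.
Crossovers in the co–r interval produce the single-crossover classes r co+ z and r+ co z+ (119 + 101 = 220) plus the double crossovers (12).
RF(co–r) = (220 + 12) / 1000 = 232/1000 = 0.2320 → 23.2 centimorgans.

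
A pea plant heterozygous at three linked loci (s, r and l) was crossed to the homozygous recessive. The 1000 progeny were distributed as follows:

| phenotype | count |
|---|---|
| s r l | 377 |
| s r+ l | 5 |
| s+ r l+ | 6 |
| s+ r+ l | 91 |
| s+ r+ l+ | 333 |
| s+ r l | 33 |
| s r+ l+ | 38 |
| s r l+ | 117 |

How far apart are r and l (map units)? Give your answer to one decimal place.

The two most frequent reciprocal classes, s r l and s+ r+ l+, are the parental types, so the F1 was s r l / s+ r+ l+.
The two rarest classes, s r+ l and s+ r l+, are the double crossovers. Comparing them with the parentals, only the r allele has switched, so r is the middle locus and the order is s – r – l.
Crossovers in the r–l interval produce the single-crossover classes s r l+ and s+ r+ l (117 + 91 = 208) plus the double crossovers (11).
RF(r–l) = (208 + 11) / 1000 = 219/1000 = 0.2190 → 21.9 map units.

21.9 map units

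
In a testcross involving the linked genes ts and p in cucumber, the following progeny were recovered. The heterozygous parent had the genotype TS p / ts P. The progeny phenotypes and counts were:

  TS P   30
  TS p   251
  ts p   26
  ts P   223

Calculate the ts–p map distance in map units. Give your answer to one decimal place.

10.6 map units

The recombinant classes are TS P and ts p: 30 + 26 = 56.
Recombination frequency = 56/530 = 0.1057 ≈ 10.6%, i.e. 10.6 map units.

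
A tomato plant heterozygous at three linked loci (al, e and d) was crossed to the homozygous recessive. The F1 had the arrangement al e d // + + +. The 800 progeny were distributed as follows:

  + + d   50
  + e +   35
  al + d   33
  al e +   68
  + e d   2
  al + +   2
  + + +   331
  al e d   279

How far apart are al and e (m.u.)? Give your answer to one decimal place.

The two rarest classes, + e d and al + +, are the double crossovers. Comparing them with the parentals, only the al allele has switched, so al is the middle locus and the order is e – al – d.
Crossovers in the e–al interval produce the single-crossover classes al + d and + e + (33 + 35 = 68) plus the double crossovers (4).
RF(e–al) = (68 + 4) / 800 = 72/800 = 0.0900 → 9.0 m.u.

9.0 m.u.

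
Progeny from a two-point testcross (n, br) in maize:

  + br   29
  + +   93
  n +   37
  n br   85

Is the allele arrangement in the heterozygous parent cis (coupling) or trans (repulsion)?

cis

The two most frequent classes are + + (93) and n br (85); these are the parental (non-recombinant) types.
So the F1 carried + + on one chromosome and n br on the other — the recessive alleles are on the same chromosome (cis / coupling).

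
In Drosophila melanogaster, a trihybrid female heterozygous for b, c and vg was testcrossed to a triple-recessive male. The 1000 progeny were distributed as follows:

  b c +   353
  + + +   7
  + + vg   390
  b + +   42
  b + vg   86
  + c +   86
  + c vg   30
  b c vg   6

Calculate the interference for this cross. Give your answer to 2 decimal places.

0.17

The two most frequent reciprocal classes, b c + and + + vg, are the parental types, so the F1 was b c + / + + vg.
The two rarest classes, b c vg and + + +, are the double crossovers. Comparing them with the parentals, only the vg allele has switched, so vg is the middle locus and the order is b – vg – c.
b–vg: (172 + 13)/1000 = 0.1850; vg–c: (72 + 13)/1000 = 0.0850.
Expected DCO frequency = 0.1850 × 0.0850 ≈ 0.01572; observed = 13/1000 ≈ 0.01300.
Coefficient of coincidence = 0.01300/0.01572 ≈ 0.83; interference = 1 − 0.83 = 0.17.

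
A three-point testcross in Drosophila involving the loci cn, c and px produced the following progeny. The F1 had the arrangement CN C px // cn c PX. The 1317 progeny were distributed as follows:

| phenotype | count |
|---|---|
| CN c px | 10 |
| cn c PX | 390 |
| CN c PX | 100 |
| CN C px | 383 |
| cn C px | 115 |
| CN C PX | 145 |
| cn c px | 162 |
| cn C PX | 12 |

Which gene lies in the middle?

The two rarest classes, CN c px and cn C PX, are the double crossovers. Comparing them with the parentals, only the c allele has switched, so c is the middle locus and the order is cn – c – px.

c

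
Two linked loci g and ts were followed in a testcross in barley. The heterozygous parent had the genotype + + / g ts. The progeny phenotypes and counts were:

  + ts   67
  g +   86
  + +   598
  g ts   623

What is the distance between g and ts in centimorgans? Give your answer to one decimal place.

11.1 centimorgans

The recombinant classes are + ts and g +: 67 + 86 = 153.
Recombination frequency = 153/1374 = 0.1114 ≈ 11.1%, i.e. 11.1 centimorgans.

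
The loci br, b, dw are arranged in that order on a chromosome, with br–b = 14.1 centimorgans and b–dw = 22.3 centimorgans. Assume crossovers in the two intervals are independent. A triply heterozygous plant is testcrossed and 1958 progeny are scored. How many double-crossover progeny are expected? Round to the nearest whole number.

Map distances give recombination frequencies of 0.141 and 0.223 for the two intervals.
With no interference, expected double-crossover frequency = 0.141 × 0.223 = 0.03144.
Expected number = 0.03144 × 1958 = 61.57 ≈ 62.

62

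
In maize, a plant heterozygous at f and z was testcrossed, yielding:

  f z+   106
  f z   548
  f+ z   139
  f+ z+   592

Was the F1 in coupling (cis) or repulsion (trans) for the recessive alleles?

The two most frequent classes are f+ z+ (592) and f z (548); these are the parental (non-recombinant) types.
So the F1 carried f+ z+ on one chromosome and f z on the other — the recessive alleles are on the same chromosome (cis / coupling).

cis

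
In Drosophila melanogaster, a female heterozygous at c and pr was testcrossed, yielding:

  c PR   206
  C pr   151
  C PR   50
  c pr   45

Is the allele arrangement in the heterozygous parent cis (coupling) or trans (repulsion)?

trans

The two most frequent classes are C pr (151) and c PR (206); these are the parental (non-recombinant) types.
So the F1 carried C pr on one chromosome and c PR on the other — the recessive alleles are on opposite chromosomes (trans / repulsion).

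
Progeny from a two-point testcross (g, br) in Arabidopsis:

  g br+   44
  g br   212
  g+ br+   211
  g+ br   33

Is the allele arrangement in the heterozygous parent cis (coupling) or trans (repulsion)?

The two most frequent classes are g+ br+ (211) and g br (212); these are the parental (non-recombinant) types.
So the F1 carried g+ br+ on one chromosome and g br on the other — the recessive alleles are on the same chromosome (cis / coupling).

cis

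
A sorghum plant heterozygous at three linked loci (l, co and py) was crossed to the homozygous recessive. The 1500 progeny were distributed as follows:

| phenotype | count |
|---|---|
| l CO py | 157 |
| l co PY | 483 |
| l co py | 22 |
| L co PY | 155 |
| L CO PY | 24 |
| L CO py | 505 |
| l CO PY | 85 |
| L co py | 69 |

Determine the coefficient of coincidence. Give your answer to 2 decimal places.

The two most frequent reciprocal classes, L CO py and l co PY, are the parental types, so the F1 was L CO py / l co PY.
The two rarest classes, L CO PY and l co py, are the double crossovers. Comparing them with the parentals, only the py allele has switched, so py is the middle locus and the order is co – py – l.
co–py: (154 + 46)/1500 = 0.1333; py–l: (312 + 46)/1500 = 0.2387.
Expected DCO frequency = 0.1333 × 0.2387 ≈ 0.03182; observed = 46/1500 ≈ 0.03067.
Coefficient of coincidence = 0.03067/0.03182 ≈ 0.96.

0.96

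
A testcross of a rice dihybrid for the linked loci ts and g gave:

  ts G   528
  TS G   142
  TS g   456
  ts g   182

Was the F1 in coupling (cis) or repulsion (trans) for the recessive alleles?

The two most frequent classes are TS g (456) and ts G (528); these are the parental (non-recombinant) types.
So the F1 carried TS g on one chromosome and ts G on the other — the recessive alleles are on opposite chromosomes (trans / repulsion).

trans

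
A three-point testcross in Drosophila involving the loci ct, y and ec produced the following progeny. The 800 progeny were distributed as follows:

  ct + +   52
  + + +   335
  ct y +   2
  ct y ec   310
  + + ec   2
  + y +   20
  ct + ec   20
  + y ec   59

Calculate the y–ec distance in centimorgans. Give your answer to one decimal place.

The two most frequent reciprocal classes, + + + and ct y ec, are the parental types, so the F1 was + + + / ct y ec.
The two rarest classes, + + ec and ct y +, are the double crossovers. Comparing them with the parentals, only the ec allele has switched, so ec is the middle locus and the order is ct – ec – y.
Crossovers in the ec–y interval produce the single-crossover classes + y + and ct + ec (20 + 20 = 40) plus the double crossovers (4).
RF(ec–y) = (40 + 4) / 800 = 44/800 = 0.0550 → 5.5 centimorgans.

5.5 centimorgans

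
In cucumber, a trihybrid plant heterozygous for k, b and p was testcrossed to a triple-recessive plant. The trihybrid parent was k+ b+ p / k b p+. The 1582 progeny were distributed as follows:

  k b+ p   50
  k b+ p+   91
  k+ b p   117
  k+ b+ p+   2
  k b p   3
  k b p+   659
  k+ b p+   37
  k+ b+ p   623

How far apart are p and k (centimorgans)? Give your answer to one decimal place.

The two rarest classes, k+ b+ p+ and k b p, are the double crossovers. Comparing them with the parentals, only the p allele has switched, so p is the middle locus and the order is k – p – b.
Crossovers in the k–p interval produce the single-crossover classes k b+ p and k+ b p+ (50 + 37 = 87) plus the double crossovers (5).
RF(k–p) = (87 + 5) / 1582 = 92/1582 = 0.0582 → 5.8 centimorgans.

5.8 centimorgans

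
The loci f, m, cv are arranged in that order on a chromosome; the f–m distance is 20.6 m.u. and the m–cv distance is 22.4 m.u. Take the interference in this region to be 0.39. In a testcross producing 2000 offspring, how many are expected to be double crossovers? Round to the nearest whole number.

56

Map distances give recombination frequencies of 0.206 and 0.224 for the two intervals.
With interference 0.39 (so coincidence = 0.61), expected double-crossover frequency = 0.206 × 0.224 × 0.61 = 0.02815.
Expected number = 0.02815 × 2000 = 56.30 ≈ 56.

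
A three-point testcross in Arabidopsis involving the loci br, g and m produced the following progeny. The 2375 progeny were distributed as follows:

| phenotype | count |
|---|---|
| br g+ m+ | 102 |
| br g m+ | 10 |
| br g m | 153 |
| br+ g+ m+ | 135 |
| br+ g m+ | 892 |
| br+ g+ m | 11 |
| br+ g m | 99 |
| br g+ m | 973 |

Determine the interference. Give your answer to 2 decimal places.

The two most frequent reciprocal classes, br g+ m and br+ g m+, are the parental types, so the F1 was br g+ m / br+ g m+.
The two rarest classes, br+ g+ m and br g m+, are the double crossovers. Comparing them with the parentals, only the br allele has switched, so br is the middle locus and the order is g – br – m.
g–br: (288 + 21)/2375 = 0.1301; br–m: (201 + 21)/2375 = 0.0935.
Expected DCO frequency = 0.1301 × 0.0935 ≈ 0.01216; observed = 21/2375 ≈ 0.00884.
Coefficient of coincidence = 0.00884/0.01216 ≈ 0.73; interference = 1 − 0.73 = 0.27.

0.27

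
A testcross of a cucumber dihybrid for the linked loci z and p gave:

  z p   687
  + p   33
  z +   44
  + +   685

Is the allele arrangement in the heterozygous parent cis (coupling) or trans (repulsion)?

The two most frequent classes are + + (685) and z p (687); these are the parental (non-recombinant) types.
So the F1 carried + + on one chromosome and z p on the other — the recessive alleles are on the same chromosome (cis / coupling).

cis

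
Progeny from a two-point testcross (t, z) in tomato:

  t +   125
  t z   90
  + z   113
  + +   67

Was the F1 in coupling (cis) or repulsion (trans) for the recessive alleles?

trans

The two most frequent classes are + z (113) and t + (125); these are the parental (non-recombinant) types.
So the F1 carried + z on one chromosome and t + on the other — the recessive alleles are on opposite chromosomes (trans / repulsion).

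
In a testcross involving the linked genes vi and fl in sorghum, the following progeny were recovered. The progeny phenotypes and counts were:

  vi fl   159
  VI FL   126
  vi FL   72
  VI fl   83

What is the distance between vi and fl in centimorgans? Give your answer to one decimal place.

35.2 centimorgans

The two most frequent classes, VI FL (126) and vi fl (159), are the parental types, so the F1 was VI FL / vi fl.
The recombinant classes are VI fl and vi FL: 83 + 72 = 155.
Recombination frequency = 155/440 = 0.3523 ≈ 35.2%, i.e. 35.2 centimorgans.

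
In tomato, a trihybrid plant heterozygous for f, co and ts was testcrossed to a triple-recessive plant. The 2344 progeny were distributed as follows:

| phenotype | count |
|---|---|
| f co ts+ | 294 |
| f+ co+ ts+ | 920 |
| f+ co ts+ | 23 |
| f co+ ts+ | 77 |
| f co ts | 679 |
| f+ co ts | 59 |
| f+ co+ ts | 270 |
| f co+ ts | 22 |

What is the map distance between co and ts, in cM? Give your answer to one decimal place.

The two most frequent reciprocal classes, f+ co+ ts+ and f co ts, are the parental types, so the F1 was f+ co+ ts+ / f co ts.
The two rarest classes, f+ co ts+ and f co+ ts, are the double crossovers. Comparing them with the parentals, only the co allele has switched, so co is the middle locus and the order is f – co – ts.
Crossovers in the co–ts interval produce the single-crossover classes f+ co+ ts and f co ts+ (270 + 294 = 564) plus the double crossovers (45).
RF(co–ts) = (564 + 45) / 2344 = 609/2344 = 0.2598 → 26.0 cM.

26.0 cM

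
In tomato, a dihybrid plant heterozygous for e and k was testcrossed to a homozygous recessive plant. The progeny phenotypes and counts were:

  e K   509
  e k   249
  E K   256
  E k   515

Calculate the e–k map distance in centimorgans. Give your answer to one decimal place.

The two most frequent classes, E k (515) and e K (509), are the parental types, so the F1 was E k / e K.
The recombinant classes are E K and e k: 256 + 249 = 505.
Recombination frequency = 505/1529 = 0.3303 ≈ 33.0%, i.e. 33.0 centimorgans.

33.0 centimorgans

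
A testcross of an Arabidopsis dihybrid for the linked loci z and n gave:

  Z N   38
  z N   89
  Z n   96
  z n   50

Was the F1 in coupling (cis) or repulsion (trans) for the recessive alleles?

trans

The two most frequent classes are Z n (96) and z N (89); these are the parental (non-recombinant) types.
So the F1 carried Z n on one chromosome and z N on the other — the recessive alleles are on opposite chromosomes (trans / repulsion).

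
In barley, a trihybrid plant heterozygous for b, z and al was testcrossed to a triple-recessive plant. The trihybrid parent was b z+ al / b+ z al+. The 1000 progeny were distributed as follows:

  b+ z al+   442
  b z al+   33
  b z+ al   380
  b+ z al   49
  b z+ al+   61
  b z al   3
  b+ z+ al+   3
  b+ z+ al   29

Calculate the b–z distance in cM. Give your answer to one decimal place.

The two rarest classes, b z al and b+ z+ al+, are the double crossovers. Comparing them with the parentals, only the z allele has switched, so z is the middle locus and the order is al – z – b.
Crossovers in the z–b interval produce the single-crossover classes b+ z+ al and b z al+ (29 + 33 = 62) plus the double crossovers (6).
RF(z–b) = (62 + 6) / 1000 = 68/1000 = 0.0680 → 6.8 cM.

6.8 cM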